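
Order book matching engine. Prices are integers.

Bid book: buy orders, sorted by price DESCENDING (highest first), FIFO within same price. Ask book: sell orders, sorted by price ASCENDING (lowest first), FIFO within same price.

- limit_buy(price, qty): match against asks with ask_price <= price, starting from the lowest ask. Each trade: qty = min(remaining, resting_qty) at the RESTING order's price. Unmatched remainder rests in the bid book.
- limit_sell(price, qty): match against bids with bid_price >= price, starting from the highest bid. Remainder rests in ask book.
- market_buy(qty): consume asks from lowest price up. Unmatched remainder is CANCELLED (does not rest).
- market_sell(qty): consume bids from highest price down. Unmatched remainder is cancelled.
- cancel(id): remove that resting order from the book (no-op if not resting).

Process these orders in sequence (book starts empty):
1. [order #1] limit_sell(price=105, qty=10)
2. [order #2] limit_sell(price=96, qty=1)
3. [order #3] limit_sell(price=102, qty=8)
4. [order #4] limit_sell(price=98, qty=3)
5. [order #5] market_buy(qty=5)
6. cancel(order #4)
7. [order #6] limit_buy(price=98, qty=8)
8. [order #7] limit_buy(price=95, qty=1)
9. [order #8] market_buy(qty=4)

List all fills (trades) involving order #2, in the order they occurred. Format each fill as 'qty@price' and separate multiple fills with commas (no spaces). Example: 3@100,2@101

Answer: 1@96

Derivation:
After op 1 [order #1] limit_sell(price=105, qty=10): fills=none; bids=[-] asks=[#1:10@105]
After op 2 [order #2] limit_sell(price=96, qty=1): fills=none; bids=[-] asks=[#2:1@96 #1:10@105]
After op 3 [order #3] limit_sell(price=102, qty=8): fills=none; bids=[-] asks=[#2:1@96 #3:8@102 #1:10@105]
After op 4 [order #4] limit_sell(price=98, qty=3): fills=none; bids=[-] asks=[#2:1@96 #4:3@98 #3:8@102 #1:10@105]
After op 5 [order #5] market_buy(qty=5): fills=#5x#2:1@96 #5x#4:3@98 #5x#3:1@102; bids=[-] asks=[#3:7@102 #1:10@105]
After op 6 cancel(order #4): fills=none; bids=[-] asks=[#3:7@102 #1:10@105]
After op 7 [order #6] limit_buy(price=98, qty=8): fills=none; bids=[#6:8@98] asks=[#3:7@102 #1:10@105]
After op 8 [order #7] limit_buy(price=95, qty=1): fills=none; bids=[#6:8@98 #7:1@95] asks=[#3:7@102 #1:10@105]
After op 9 [order #8] market_buy(qty=4): fills=#8x#3:4@102; bids=[#6:8@98 #7:1@95] asks=[#3:3@102 #1:10@105]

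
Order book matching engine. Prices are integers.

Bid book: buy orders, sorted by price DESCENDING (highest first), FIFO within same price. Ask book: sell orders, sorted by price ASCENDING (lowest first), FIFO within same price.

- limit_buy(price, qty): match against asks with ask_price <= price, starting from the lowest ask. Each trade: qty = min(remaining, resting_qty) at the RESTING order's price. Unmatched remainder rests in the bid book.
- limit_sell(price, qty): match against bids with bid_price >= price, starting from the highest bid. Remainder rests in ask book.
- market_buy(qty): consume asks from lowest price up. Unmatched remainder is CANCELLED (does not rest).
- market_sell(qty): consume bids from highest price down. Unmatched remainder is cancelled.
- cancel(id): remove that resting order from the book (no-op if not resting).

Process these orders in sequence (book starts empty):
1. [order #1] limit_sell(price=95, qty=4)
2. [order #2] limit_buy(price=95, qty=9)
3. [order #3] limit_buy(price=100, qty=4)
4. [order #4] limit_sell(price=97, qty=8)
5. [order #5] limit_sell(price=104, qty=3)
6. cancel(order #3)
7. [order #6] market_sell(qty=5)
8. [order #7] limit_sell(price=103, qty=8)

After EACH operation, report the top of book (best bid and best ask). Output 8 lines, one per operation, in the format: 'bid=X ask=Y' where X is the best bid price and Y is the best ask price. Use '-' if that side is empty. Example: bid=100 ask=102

Answer: bid=- ask=95
bid=95 ask=-
bid=100 ask=-
bid=95 ask=97
bid=95 ask=97
bid=95 ask=97
bid=- ask=97
bid=- ask=97

Derivation:
After op 1 [order #1] limit_sell(price=95, qty=4): fills=none; bids=[-] asks=[#1:4@95]
After op 2 [order #2] limit_buy(price=95, qty=9): fills=#2x#1:4@95; bids=[#2:5@95] asks=[-]
After op 3 [order #3] limit_buy(price=100, qty=4): fills=none; bids=[#3:4@100 #2:5@95] asks=[-]
After op 4 [order #4] limit_sell(price=97, qty=8): fills=#3x#4:4@100; bids=[#2:5@95] asks=[#4:4@97]
After op 5 [order #5] limit_sell(price=104, qty=3): fills=none; bids=[#2:5@95] asks=[#4:4@97 #5:3@104]
After op 6 cancel(order #3): fills=none; bids=[#2:5@95] asks=[#4:4@97 #5:3@104]
After op 7 [order #6] market_sell(qty=5): fills=#2x#6:5@95; bids=[-] asks=[#4:4@97 #5:3@104]
After op 8 [order #7] limit_sell(price=103, qty=8): fills=none; bids=[-] asks=[#4:4@97 #7:8@103 #5:3@104]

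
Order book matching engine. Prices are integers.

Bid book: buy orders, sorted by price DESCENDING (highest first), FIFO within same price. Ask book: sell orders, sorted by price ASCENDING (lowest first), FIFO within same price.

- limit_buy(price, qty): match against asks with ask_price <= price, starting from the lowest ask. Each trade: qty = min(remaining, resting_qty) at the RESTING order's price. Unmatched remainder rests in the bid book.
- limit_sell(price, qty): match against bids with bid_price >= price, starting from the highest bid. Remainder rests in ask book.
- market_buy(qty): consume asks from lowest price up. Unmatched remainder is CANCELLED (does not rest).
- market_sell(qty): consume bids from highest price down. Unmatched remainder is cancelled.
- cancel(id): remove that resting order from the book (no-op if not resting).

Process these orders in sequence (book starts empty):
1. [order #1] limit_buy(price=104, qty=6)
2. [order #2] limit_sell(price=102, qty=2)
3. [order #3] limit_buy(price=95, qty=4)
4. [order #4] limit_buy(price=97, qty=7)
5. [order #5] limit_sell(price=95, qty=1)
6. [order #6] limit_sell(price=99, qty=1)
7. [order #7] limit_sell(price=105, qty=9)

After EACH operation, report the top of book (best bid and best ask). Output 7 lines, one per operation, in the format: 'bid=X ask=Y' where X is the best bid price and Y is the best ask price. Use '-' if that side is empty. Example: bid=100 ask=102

After op 1 [order #1] limit_buy(price=104, qty=6): fills=none; bids=[#1:6@104] asks=[-]
After op 2 [order #2] limit_sell(price=102, qty=2): fills=#1x#2:2@104; bids=[#1:4@104] asks=[-]
After op 3 [order #3] limit_buy(price=95, qty=4): fills=none; bids=[#1:4@104 #3:4@95] asks=[-]
After op 4 [order #4] limit_buy(price=97, qty=7): fills=none; bids=[#1:4@104 #4:7@97 #3:4@95] asks=[-]
After op 5 [order #5] limit_sell(price=95, qty=1): fills=#1x#5:1@104; bids=[#1:3@104 #4:7@97 #3:4@95] asks=[-]
After op 6 [order #6] limit_sell(price=99, qty=1): fills=#1x#6:1@104; bids=[#1:2@104 #4:7@97 #3:4@95] asks=[-]
After op 7 [order #7] limit_sell(price=105, qty=9): fills=none; bids=[#1:2@104 #4:7@97 #3:4@95] asks=[#7:9@105]

Answer: bid=104 ask=-
bid=104 ask=-
bid=104 ask=-
bid=104 ask=-
bid=104 ask=-
bid=104 ask=-
bid=104 ask=105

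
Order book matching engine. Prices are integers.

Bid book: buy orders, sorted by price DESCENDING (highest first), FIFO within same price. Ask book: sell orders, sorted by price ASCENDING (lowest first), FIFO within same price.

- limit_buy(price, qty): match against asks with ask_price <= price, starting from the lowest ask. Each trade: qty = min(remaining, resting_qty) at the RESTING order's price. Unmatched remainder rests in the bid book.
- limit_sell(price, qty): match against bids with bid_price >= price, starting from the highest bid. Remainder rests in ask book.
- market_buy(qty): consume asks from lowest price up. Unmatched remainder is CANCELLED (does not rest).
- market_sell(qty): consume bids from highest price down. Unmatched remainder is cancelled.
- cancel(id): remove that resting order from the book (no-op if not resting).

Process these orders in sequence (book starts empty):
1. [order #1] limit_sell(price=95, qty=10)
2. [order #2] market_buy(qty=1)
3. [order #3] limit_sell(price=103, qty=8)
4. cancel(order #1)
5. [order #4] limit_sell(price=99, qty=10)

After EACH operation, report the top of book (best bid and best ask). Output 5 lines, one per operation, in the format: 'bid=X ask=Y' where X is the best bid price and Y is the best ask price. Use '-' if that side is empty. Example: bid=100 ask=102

After op 1 [order #1] limit_sell(price=95, qty=10): fills=none; bids=[-] asks=[#1:10@95]
After op 2 [order #2] market_buy(qty=1): fills=#2x#1:1@95; bids=[-] asks=[#1:9@95]
After op 3 [order #3] limit_sell(price=103, qty=8): fills=none; bids=[-] asks=[#1:9@95 #3:8@103]
After op 4 cancel(order #1): fills=none; bids=[-] asks=[#3:8@103]
After op 5 [order #4] limit_sell(price=99, qty=10): fills=none; bids=[-] asks=[#4:10@99 #3:8@103]

Answer: bid=- ask=95
bid=- ask=95
bid=- ask=95
bid=- ask=103
bid=- ask=99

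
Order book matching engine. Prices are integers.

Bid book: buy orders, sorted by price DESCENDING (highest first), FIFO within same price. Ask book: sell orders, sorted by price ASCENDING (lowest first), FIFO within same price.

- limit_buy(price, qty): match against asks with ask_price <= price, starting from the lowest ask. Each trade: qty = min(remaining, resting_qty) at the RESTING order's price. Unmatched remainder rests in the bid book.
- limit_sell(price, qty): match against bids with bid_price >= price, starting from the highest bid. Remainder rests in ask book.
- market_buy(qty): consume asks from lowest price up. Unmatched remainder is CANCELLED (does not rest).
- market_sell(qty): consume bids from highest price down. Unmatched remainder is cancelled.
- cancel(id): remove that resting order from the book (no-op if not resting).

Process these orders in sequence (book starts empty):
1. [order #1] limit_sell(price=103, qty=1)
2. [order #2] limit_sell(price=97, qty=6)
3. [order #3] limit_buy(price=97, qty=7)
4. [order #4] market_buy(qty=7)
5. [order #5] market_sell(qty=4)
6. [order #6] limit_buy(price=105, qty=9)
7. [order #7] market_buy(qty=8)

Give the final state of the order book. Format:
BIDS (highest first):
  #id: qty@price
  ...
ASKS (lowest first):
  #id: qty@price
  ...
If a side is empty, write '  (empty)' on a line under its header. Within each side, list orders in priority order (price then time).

After op 1 [order #1] limit_sell(price=103, qty=1): fills=none; bids=[-] asks=[#1:1@103]
After op 2 [order #2] limit_sell(price=97, qty=6): fills=none; bids=[-] asks=[#2:6@97 #1:1@103]
After op 3 [order #3] limit_buy(price=97, qty=7): fills=#3x#2:6@97; bids=[#3:1@97] asks=[#1:1@103]
After op 4 [order #4] market_buy(qty=7): fills=#4x#1:1@103; bids=[#3:1@97] asks=[-]
After op 5 [order #5] market_sell(qty=4): fills=#3x#5:1@97; bids=[-] asks=[-]
After op 6 [order #6] limit_buy(price=105, qty=9): fills=none; bids=[#6:9@105] asks=[-]
After op 7 [order #7] market_buy(qty=8): fills=none; bids=[#6:9@105] asks=[-]

Answer: BIDS (highest first):
  #6: 9@105
ASKS (lowest first):
  (empty)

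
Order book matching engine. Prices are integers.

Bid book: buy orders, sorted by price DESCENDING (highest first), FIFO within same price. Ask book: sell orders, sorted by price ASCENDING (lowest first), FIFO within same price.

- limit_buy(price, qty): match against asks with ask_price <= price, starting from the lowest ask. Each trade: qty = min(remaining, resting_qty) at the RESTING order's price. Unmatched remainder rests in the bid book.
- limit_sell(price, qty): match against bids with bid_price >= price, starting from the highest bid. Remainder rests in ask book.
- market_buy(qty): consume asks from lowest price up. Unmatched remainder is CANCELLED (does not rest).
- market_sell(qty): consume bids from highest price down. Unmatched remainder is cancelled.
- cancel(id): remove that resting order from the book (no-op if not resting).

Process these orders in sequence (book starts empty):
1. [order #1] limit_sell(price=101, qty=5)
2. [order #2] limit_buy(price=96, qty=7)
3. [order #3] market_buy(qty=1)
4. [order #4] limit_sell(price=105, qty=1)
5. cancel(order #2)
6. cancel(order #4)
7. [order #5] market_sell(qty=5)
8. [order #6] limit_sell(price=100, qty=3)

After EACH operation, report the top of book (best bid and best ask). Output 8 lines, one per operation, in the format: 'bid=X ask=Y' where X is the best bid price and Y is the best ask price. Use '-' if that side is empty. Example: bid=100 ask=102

After op 1 [order #1] limit_sell(price=101, qty=5): fills=none; bids=[-] asks=[#1:5@101]
After op 2 [order #2] limit_buy(price=96, qty=7): fills=none; bids=[#2:7@96] asks=[#1:5@101]
After op 3 [order #3] market_buy(qty=1): fills=#3x#1:1@101; bids=[#2:7@96] asks=[#1:4@101]
After op 4 [order #4] limit_sell(price=105, qty=1): fills=none; bids=[#2:7@96] asks=[#1:4@101 #4:1@105]
After op 5 cancel(order #2): fills=none; bids=[-] asks=[#1:4@101 #4:1@105]
After op 6 cancel(order #4): fills=none; bids=[-] asks=[#1:4@101]
After op 7 [order #5] market_sell(qty=5): fills=none; bids=[-] asks=[#1:4@101]
After op 8 [order #6] limit_sell(price=100, qty=3): fills=none; bids=[-] asks=[#6:3@100 #1:4@101]

Answer: bid=- ask=101
bid=96 ask=101
bid=96 ask=101
bid=96 ask=101
bid=- ask=101
bid=- ask=101
bid=- ask=101
bid=- ask=100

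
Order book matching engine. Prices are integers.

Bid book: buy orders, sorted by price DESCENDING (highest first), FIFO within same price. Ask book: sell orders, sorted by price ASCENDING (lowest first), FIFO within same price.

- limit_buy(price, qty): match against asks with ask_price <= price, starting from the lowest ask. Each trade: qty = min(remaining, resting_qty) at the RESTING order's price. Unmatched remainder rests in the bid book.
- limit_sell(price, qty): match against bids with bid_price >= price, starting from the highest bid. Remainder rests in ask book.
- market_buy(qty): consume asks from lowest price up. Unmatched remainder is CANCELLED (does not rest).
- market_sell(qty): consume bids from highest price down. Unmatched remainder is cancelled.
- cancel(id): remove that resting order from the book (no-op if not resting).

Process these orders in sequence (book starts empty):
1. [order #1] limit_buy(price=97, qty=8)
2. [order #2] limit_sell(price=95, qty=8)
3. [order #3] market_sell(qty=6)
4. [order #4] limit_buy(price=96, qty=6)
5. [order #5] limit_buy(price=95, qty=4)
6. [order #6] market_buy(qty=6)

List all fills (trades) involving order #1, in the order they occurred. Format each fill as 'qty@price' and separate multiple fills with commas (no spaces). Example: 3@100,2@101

Answer: 8@97

Derivation:
After op 1 [order #1] limit_buy(price=97, qty=8): fills=none; bids=[#1:8@97] asks=[-]
After op 2 [order #2] limit_sell(price=95, qty=8): fills=#1x#2:8@97; bids=[-] asks=[-]
After op 3 [order #3] market_sell(qty=6): fills=none; bids=[-] asks=[-]
After op 4 [order #4] limit_buy(price=96, qty=6): fills=none; bids=[#4:6@96] asks=[-]
After op 5 [order #5] limit_buy(price=95, qty=4): fills=none; bids=[#4:6@96 #5:4@95] asks=[-]
After op 6 [order #6] market_buy(qty=6): fills=none; bids=[#4:6@96 #5:4@95] asks=[-]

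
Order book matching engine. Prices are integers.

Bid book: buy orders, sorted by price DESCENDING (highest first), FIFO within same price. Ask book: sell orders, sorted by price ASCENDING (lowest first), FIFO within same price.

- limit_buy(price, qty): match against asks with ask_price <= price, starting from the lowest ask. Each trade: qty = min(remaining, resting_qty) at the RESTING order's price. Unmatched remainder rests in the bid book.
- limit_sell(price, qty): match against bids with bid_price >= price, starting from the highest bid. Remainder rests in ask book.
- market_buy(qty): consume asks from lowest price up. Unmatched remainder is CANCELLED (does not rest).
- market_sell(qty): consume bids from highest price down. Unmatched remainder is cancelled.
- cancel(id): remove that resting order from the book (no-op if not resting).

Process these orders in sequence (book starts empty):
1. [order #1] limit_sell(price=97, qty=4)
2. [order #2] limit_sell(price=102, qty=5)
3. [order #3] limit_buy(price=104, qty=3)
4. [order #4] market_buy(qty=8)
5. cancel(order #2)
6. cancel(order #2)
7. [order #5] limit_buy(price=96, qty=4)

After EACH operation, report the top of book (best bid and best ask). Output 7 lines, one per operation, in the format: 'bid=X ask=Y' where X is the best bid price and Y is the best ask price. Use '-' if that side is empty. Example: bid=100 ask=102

After op 1 [order #1] limit_sell(price=97, qty=4): fills=none; bids=[-] asks=[#1:4@97]
After op 2 [order #2] limit_sell(price=102, qty=5): fills=none; bids=[-] asks=[#1:4@97 #2:5@102]
After op 3 [order #3] limit_buy(price=104, qty=3): fills=#3x#1:3@97; bids=[-] asks=[#1:1@97 #2:5@102]
After op 4 [order #4] market_buy(qty=8): fills=#4x#1:1@97 #4x#2:5@102; bids=[-] asks=[-]
After op 5 cancel(order #2): fills=none; bids=[-] asks=[-]
After op 6 cancel(order #2): fills=none; bids=[-] asks=[-]
After op 7 [order #5] limit_buy(price=96, qty=4): fills=none; bids=[#5:4@96] asks=[-]

Answer: bid=- ask=97
bid=- ask=97
bid=- ask=97
bid=- ask=-
bid=- ask=-
bid=- ask=-
bid=96 ask=-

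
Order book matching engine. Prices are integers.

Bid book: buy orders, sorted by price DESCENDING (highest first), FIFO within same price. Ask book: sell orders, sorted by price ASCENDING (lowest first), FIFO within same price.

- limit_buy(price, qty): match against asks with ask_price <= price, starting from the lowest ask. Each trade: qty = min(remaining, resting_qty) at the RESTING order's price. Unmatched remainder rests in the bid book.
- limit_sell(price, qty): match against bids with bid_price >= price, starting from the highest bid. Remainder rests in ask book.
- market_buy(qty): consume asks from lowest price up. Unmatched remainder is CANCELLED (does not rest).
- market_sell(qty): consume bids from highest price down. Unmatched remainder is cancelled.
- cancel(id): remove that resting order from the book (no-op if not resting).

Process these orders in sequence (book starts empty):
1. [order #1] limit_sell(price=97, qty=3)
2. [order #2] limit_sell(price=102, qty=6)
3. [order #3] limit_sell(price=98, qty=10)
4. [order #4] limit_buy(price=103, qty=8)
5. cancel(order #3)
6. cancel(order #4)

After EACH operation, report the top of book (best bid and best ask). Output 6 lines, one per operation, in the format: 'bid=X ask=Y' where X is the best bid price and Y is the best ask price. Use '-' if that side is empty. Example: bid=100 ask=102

Answer: bid=- ask=97
bid=- ask=97
bid=- ask=97
bid=- ask=98
bid=- ask=102
bid=- ask=102

Derivation:
After op 1 [order #1] limit_sell(price=97, qty=3): fills=none; bids=[-] asks=[#1:3@97]
After op 2 [order #2] limit_sell(price=102, qty=6): fills=none; bids=[-] asks=[#1:3@97 #2:6@102]
After op 3 [order #3] limit_sell(price=98, qty=10): fills=none; bids=[-] asks=[#1:3@97 #3:10@98 #2:6@102]
After op 4 [order #4] limit_buy(price=103, qty=8): fills=#4x#1:3@97 #4x#3:5@98; bids=[-] asks=[#3:5@98 #2:6@102]
After op 5 cancel(order #3): fills=none; bids=[-] asks=[#2:6@102]
After op 6 cancel(order #4): fills=none; bids=[-] asks=[#2:6@102]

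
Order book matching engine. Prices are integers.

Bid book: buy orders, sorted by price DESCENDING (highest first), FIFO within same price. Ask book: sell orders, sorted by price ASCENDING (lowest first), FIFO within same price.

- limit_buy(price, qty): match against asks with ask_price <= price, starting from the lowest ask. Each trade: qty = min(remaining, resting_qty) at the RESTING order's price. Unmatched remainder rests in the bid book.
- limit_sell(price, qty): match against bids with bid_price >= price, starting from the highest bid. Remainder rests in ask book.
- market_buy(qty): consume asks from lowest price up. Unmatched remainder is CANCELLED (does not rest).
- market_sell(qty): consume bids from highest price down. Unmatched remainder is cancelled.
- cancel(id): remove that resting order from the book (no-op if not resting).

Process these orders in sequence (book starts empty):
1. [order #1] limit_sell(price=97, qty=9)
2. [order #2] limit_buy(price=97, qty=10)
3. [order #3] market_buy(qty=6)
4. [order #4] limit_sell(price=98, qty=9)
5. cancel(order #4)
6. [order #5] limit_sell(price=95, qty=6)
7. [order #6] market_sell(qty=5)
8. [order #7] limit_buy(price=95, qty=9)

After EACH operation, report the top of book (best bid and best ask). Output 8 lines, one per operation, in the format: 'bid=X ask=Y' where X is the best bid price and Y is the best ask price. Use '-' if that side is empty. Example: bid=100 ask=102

Answer: bid=- ask=97
bid=97 ask=-
bid=97 ask=-
bid=97 ask=98
bid=97 ask=-
bid=- ask=95
bid=- ask=95
bid=95 ask=-

Derivation:
After op 1 [order #1] limit_sell(price=97, qty=9): fills=none; bids=[-] asks=[#1:9@97]
After op 2 [order #2] limit_buy(price=97, qty=10): fills=#2x#1:9@97; bids=[#2:1@97] asks=[-]
After op 3 [order #3] market_buy(qty=6): fills=none; bids=[#2:1@97] asks=[-]
After op 4 [order #4] limit_sell(price=98, qty=9): fills=none; bids=[#2:1@97] asks=[#4:9@98]
After op 5 cancel(order #4): fills=none; bids=[#2:1@97] asks=[-]
After op 6 [order #5] limit_sell(price=95, qty=6): fills=#2x#5:1@97; bids=[-] asks=[#5:5@95]
After op 7 [order #6] market_sell(qty=5): fills=none; bids=[-] asks=[#5:5@95]
After op 8 [order #7] limit_buy(price=95, qty=9): fills=#7x#5:5@95; bids=[#7:4@95] asks=[-]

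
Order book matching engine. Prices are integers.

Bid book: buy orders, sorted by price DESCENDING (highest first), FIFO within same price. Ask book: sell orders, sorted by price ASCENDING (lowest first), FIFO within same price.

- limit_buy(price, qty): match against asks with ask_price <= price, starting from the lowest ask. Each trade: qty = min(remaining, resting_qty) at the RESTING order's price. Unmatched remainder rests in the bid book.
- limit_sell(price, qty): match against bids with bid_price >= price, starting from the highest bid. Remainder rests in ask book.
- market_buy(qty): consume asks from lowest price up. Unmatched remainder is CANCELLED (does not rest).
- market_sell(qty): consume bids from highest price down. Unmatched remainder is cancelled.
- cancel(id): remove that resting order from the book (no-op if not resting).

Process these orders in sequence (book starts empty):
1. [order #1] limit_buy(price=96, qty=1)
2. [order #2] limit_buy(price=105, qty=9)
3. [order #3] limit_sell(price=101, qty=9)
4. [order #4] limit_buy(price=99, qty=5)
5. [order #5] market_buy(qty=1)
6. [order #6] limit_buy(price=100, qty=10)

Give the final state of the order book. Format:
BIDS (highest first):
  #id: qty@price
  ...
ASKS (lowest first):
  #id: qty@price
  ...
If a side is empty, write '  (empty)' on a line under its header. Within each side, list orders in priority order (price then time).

Answer: BIDS (highest first):
  #6: 10@100
  #4: 5@99
  #1: 1@96
ASKS (lowest first):
  (empty)

Derivation:
After op 1 [order #1] limit_buy(price=96, qty=1): fills=none; bids=[#1:1@96] asks=[-]
After op 2 [order #2] limit_buy(price=105, qty=9): fills=none; bids=[#2:9@105 #1:1@96] asks=[-]
After op 3 [order #3] limit_sell(price=101, qty=9): fills=#2x#3:9@105; bids=[#1:1@96] asks=[-]
After op 4 [order #4] limit_buy(price=99, qty=5): fills=none; bids=[#4:5@99 #1:1@96] asks=[-]
After op 5 [order #5] market_buy(qty=1): fills=none; bids=[#4:5@99 #1:1@96] asks=[-]
After op 6 [order #6] limit_buy(price=100, qty=10): fills=none; bids=[#6:10@100 #4:5@99 #1:1@96] asks=[-]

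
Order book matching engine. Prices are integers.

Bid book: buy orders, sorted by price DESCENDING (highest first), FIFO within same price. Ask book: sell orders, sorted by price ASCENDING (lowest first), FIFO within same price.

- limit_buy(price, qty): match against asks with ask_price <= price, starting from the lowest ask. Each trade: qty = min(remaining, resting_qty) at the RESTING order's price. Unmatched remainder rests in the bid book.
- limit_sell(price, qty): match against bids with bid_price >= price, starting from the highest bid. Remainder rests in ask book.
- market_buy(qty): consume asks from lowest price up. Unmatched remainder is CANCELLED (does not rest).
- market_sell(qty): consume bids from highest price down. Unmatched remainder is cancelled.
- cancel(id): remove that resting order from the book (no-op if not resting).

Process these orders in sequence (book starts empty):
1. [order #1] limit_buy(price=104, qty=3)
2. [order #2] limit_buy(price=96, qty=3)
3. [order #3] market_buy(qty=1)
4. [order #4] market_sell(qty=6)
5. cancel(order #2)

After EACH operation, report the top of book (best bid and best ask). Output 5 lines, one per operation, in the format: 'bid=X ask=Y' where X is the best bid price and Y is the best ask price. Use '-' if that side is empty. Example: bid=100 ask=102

Answer: bid=104 ask=-
bid=104 ask=-
bid=104 ask=-
bid=- ask=-
bid=- ask=-

Derivation:
After op 1 [order #1] limit_buy(price=104, qty=3): fills=none; bids=[#1:3@104] asks=[-]
After op 2 [order #2] limit_buy(price=96, qty=3): fills=none; bids=[#1:3@104 #2:3@96] asks=[-]
After op 3 [order #3] market_buy(qty=1): fills=none; bids=[#1:3@104 #2:3@96] asks=[-]
After op 4 [order #4] market_sell(qty=6): fills=#1x#4:3@104 #2x#4:3@96; bids=[-] asks=[-]
After op 5 cancel(order #2): fills=none; bids=[-] asks=[-]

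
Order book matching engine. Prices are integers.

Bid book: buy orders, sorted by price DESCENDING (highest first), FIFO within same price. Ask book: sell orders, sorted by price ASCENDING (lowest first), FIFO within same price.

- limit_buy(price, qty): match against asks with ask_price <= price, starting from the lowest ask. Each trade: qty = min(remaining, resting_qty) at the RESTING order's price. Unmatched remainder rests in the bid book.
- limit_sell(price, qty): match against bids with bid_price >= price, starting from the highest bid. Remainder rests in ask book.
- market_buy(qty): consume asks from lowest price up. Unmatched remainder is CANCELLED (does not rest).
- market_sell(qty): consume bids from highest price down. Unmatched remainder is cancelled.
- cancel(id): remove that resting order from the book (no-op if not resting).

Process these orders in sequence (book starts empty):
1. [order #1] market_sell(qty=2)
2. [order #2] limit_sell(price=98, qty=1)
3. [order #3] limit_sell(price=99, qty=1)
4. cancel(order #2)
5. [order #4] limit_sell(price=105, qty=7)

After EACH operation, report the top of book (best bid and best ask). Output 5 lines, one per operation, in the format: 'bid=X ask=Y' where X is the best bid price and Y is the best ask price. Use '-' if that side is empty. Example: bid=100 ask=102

Answer: bid=- ask=-
bid=- ask=98
bid=- ask=98
bid=- ask=99
bid=- ask=99

Derivation:
After op 1 [order #1] market_sell(qty=2): fills=none; bids=[-] asks=[-]
After op 2 [order #2] limit_sell(price=98, qty=1): fills=none; bids=[-] asks=[#2:1@98]
After op 3 [order #3] limit_sell(price=99, qty=1): fills=none; bids=[-] asks=[#2:1@98 #3:1@99]
After op 4 cancel(order #2): fills=none; bids=[-] asks=[#3:1@99]
After op 5 [order #4] limit_sell(price=105, qty=7): fills=none; bids=[-] asks=[#3:1@99 #4:7@105]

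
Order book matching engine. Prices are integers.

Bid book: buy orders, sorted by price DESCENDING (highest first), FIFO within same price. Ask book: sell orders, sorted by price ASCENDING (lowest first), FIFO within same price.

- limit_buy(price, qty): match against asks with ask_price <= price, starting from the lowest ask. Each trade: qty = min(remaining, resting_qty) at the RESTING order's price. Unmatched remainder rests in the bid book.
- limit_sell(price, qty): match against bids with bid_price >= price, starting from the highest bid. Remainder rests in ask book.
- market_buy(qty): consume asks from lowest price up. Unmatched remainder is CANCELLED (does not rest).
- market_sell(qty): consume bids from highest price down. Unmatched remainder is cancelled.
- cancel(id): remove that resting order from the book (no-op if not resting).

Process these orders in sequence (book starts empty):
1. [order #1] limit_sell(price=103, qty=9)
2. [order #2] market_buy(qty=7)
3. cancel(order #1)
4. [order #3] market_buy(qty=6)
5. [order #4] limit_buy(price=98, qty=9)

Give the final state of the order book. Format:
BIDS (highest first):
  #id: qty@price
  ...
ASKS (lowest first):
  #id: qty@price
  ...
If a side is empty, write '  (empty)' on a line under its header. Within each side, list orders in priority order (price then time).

After op 1 [order #1] limit_sell(price=103, qty=9): fills=none; bids=[-] asks=[#1:9@103]
After op 2 [order #2] market_buy(qty=7): fills=#2x#1:7@103; bids=[-] asks=[#1:2@103]
After op 3 cancel(order #1): fills=none; bids=[-] asks=[-]
After op 4 [order #3] market_buy(qty=6): fills=none; bids=[-] asks=[-]
After op 5 [order #4] limit_buy(price=98, qty=9): fills=none; bids=[#4:9@98] asks=[-]

Answer: BIDS (highest first):
  #4: 9@98
ASKS (lowest first):
  (empty)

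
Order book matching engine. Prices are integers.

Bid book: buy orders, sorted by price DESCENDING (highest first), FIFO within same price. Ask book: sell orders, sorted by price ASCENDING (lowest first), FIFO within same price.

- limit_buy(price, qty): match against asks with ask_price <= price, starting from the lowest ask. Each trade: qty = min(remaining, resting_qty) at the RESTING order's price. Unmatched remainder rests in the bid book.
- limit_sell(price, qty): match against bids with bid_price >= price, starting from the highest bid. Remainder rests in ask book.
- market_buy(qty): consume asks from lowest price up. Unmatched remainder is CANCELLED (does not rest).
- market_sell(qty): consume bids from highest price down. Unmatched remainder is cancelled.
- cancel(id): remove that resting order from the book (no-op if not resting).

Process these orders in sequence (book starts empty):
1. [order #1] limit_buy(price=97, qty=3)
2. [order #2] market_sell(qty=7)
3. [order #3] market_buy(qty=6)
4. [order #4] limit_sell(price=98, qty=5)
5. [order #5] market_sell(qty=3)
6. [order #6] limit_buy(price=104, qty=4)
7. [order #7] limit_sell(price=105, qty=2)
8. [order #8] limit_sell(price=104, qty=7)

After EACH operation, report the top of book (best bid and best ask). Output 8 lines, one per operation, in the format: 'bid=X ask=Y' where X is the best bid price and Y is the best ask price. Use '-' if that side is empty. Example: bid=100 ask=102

After op 1 [order #1] limit_buy(price=97, qty=3): fills=none; bids=[#1:3@97] asks=[-]
After op 2 [order #2] market_sell(qty=7): fills=#1x#2:3@97; bids=[-] asks=[-]
After op 3 [order #3] market_buy(qty=6): fills=none; bids=[-] asks=[-]
After op 4 [order #4] limit_sell(price=98, qty=5): fills=none; bids=[-] asks=[#4:5@98]
After op 5 [order #5] market_sell(qty=3): fills=none; bids=[-] asks=[#4:5@98]
After op 6 [order #6] limit_buy(price=104, qty=4): fills=#6x#4:4@98; bids=[-] asks=[#4:1@98]
After op 7 [order #7] limit_sell(price=105, qty=2): fills=none; bids=[-] asks=[#4:1@98 #7:2@105]
After op 8 [order #8] limit_sell(price=104, qty=7): fills=none; bids=[-] asks=[#4:1@98 #8:7@104 #7:2@105]

Answer: bid=97 ask=-
bid=- ask=-
bid=- ask=-
bid=- ask=98
bid=- ask=98
bid=- ask=98
bid=- ask=98
bid=- ask=98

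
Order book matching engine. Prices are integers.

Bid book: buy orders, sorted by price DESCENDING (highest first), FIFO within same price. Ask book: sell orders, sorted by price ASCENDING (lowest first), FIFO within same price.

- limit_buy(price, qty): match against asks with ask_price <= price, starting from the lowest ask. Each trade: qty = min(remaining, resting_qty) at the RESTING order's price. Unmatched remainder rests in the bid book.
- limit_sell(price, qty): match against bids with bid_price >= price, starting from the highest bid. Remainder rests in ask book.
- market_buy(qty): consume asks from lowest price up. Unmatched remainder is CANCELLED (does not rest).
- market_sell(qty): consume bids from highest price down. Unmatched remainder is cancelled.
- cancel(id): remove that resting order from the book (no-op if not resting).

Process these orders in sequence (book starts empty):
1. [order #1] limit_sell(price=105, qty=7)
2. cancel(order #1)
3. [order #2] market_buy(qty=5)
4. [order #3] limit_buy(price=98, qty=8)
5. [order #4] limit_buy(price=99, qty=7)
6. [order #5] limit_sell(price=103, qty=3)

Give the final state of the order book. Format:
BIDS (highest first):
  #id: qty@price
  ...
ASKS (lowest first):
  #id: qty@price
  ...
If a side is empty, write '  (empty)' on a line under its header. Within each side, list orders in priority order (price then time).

Answer: BIDS (highest first):
  #4: 7@99
  #3: 8@98
ASKS (lowest first):
  #5: 3@103

Derivation:
After op 1 [order #1] limit_sell(price=105, qty=7): fills=none; bids=[-] asks=[#1:7@105]
After op 2 cancel(order #1): fills=none; bids=[-] asks=[-]
After op 3 [order #2] market_buy(qty=5): fills=none; bids=[-] asks=[-]
After op 4 [order #3] limit_buy(price=98, qty=8): fills=none; bids=[#3:8@98] asks=[-]
After op 5 [order #4] limit_buy(price=99, qty=7): fills=none; bids=[#4:7@99 #3:8@98] asks=[-]
After op 6 [order #5] limit_sell(price=103, qty=3): fills=none; bids=[#4:7@99 #3:8@98] asks=[#5:3@103]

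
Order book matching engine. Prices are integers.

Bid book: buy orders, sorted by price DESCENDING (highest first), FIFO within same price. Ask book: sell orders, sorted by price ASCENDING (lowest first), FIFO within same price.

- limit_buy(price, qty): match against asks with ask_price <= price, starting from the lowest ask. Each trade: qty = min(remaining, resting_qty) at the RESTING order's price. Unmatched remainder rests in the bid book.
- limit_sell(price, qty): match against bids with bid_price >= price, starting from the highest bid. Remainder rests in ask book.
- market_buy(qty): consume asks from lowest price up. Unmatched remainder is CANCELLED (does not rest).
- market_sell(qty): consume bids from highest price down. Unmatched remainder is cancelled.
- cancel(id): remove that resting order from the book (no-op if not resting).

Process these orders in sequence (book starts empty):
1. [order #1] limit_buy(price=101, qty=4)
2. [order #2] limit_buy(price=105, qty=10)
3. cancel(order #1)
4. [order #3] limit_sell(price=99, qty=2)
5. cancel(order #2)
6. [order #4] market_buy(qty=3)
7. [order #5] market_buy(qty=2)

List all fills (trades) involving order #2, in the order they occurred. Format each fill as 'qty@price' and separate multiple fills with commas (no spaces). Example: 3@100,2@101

Answer: 2@105

Derivation:
After op 1 [order #1] limit_buy(price=101, qty=4): fills=none; bids=[#1:4@101] asks=[-]
After op 2 [order #2] limit_buy(price=105, qty=10): fills=none; bids=[#2:10@105 #1:4@101] asks=[-]
After op 3 cancel(order #1): fills=none; bids=[#2:10@105] asks=[-]
After op 4 [order #3] limit_sell(price=99, qty=2): fills=#2x#3:2@105; bids=[#2:8@105] asks=[-]
After op 5 cancel(order #2): fills=none; bids=[-] asks=[-]
After op 6 [order #4] market_buy(qty=3): fills=none; bids=[-] asks=[-]
After op 7 [order #5] market_buy(qty=2): fills=none; bids=[-] asks=[-]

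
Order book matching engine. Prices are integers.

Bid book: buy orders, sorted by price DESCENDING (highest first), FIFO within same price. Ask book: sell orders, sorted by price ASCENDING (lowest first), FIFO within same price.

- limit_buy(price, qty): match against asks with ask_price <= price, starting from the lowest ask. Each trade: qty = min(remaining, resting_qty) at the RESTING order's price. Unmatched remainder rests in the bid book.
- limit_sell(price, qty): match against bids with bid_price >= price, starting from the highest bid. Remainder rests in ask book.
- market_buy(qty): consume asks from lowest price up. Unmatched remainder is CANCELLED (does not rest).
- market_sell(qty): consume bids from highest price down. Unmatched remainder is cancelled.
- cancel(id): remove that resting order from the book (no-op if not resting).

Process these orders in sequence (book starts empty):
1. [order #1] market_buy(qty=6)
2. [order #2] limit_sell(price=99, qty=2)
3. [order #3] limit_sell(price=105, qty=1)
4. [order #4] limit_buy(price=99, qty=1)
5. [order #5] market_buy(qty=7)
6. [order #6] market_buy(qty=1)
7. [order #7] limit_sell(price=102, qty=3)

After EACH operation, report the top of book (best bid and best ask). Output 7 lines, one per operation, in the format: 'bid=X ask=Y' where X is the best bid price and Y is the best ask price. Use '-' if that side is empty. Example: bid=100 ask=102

Answer: bid=- ask=-
bid=- ask=99
bid=- ask=99
bid=- ask=99
bid=- ask=-
bid=- ask=-
bid=- ask=102

Derivation:
After op 1 [order #1] market_buy(qty=6): fills=none; bids=[-] asks=[-]
After op 2 [order #2] limit_sell(price=99, qty=2): fills=none; bids=[-] asks=[#2:2@99]
After op 3 [order #3] limit_sell(price=105, qty=1): fills=none; bids=[-] asks=[#2:2@99 #3:1@105]
After op 4 [order #4] limit_buy(price=99, qty=1): fills=#4x#2:1@99; bids=[-] asks=[#2:1@99 #3:1@105]
After op 5 [order #5] market_buy(qty=7): fills=#5x#2:1@99 #5x#3:1@105; bids=[-] asks=[-]
After op 6 [order #6] market_buy(qty=1): fills=none; bids=[-] asks=[-]
After op 7 [order #7] limit_sell(price=102, qty=3): fills=none; bids=[-] asks=[#7:3@102]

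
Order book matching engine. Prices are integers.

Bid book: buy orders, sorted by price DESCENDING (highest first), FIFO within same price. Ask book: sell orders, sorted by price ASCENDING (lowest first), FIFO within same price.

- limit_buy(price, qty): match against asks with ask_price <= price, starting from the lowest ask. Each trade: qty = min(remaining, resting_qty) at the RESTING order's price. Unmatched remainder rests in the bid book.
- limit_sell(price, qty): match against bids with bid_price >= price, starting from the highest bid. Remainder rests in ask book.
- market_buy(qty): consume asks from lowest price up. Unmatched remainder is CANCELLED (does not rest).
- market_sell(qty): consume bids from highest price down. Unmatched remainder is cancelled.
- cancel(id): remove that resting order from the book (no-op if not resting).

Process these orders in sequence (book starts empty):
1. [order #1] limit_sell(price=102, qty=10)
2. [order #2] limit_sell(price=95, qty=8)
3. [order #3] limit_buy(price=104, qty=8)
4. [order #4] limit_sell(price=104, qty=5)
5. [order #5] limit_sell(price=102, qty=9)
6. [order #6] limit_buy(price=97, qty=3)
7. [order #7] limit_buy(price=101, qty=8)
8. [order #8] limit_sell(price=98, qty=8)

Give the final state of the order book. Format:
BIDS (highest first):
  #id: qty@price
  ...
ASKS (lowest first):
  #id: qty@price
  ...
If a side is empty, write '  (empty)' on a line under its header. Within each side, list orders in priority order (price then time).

Answer: BIDS (highest first):
  #6: 3@97
ASKS (lowest first):
  #1: 10@102
  #5: 9@102
  #4: 5@104

Derivation:
After op 1 [order #1] limit_sell(price=102, qty=10): fills=none; bids=[-] asks=[#1:10@102]
After op 2 [order #2] limit_sell(price=95, qty=8): fills=none; bids=[-] asks=[#2:8@95 #1:10@102]
After op 3 [order #3] limit_buy(price=104, qty=8): fills=#3x#2:8@95; bids=[-] asks=[#1:10@102]
After op 4 [order #4] limit_sell(price=104, qty=5): fills=none; bids=[-] asks=[#1:10@102 #4:5@104]
After op 5 [order #5] limit_sell(price=102, qty=9): fills=none; bids=[-] asks=[#1:10@102 #5:9@102 #4:5@104]
After op 6 [order #6] limit_buy(price=97, qty=3): fills=none; bids=[#6:3@97] asks=[#1:10@102 #5:9@102 #4:5@104]
After op 7 [order #7] limit_buy(price=101, qty=8): fills=none; bids=[#7:8@101 #6:3@97] asks=[#1:10@102 #5:9@102 #4:5@104]
After op 8 [order #8] limit_sell(price=98, qty=8): fills=#7x#8:8@101; bids=[#6:3@97] asks=[#1:10@102 #5:9@102 #4:5@104]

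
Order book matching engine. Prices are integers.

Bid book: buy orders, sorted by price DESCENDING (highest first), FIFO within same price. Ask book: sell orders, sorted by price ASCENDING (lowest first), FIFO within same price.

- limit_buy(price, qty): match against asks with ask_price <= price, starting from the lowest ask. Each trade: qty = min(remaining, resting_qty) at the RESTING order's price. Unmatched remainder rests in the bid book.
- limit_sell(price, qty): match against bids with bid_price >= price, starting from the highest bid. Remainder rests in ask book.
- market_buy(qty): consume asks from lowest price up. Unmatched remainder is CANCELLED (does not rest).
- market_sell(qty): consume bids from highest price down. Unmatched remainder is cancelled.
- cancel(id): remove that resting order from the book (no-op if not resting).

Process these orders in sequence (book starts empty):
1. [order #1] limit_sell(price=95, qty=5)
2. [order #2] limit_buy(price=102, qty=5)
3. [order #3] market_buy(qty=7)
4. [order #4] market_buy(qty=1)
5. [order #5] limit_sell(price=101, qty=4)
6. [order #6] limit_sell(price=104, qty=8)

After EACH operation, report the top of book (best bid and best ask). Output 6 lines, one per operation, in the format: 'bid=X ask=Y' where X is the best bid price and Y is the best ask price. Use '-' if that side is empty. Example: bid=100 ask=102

After op 1 [order #1] limit_sell(price=95, qty=5): fills=none; bids=[-] asks=[#1:5@95]
After op 2 [order #2] limit_buy(price=102, qty=5): fills=#2x#1:5@95; bids=[-] asks=[-]
After op 3 [order #3] market_buy(qty=7): fills=none; bids=[-] asks=[-]
After op 4 [order #4] market_buy(qty=1): fills=none; bids=[-] asks=[-]
After op 5 [order #5] limit_sell(price=101, qty=4): fills=none; bids=[-] asks=[#5:4@101]
After op 6 [order #6] limit_sell(price=104, qty=8): fills=none; bids=[-] asks=[#5:4@101 #6:8@104]

Answer: bid=- ask=95
bid=- ask=-
bid=- ask=-
bid=- ask=-
bid=- ask=101
bid=- ask=101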